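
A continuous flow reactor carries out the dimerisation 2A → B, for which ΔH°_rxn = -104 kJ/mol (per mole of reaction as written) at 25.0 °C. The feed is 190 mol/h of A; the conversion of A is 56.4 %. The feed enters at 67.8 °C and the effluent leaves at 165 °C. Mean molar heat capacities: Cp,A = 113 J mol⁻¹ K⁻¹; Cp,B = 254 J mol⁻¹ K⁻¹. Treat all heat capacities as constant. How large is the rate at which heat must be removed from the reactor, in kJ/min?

Extent of reaction ξ = 0.564 × 190 / 2 = 53.58 mol/h
Reaction term: ξ·ΔH°_rxn = 53.58 × -104 = -5572.3 kJ/h
Sensible, feed 67.8→25 °C: -918.92 kJ/h
Outlet flows (mol/h): A 82.84, B 53.58
Sensible, products 25→165 °C: 3215.8 kJ/h
Q = ΔH = -3275.4 kJ/h = -0.90983 kW
Heat removed = 54.59 kJ/min

Q_out = 54.6 kJ/min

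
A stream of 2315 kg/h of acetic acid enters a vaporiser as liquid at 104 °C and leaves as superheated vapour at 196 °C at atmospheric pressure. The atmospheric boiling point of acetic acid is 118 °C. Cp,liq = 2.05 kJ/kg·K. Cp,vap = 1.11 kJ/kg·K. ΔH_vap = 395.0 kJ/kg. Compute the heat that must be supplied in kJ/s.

Q = 328 kJ/s

liquid 104→118 °C: 28.7 kJ/kg
vaporisation at 118 °C: 395 kJ/kg
vapour 118→196 °C: 86.58 kJ/kg
Δh = 28.7 + 395 + 86.58 = 510.28 kJ/kg
Q = ṁ·Δh = 2315 kg/h × 510.28 kJ/kg = 1.1813e+06 kJ/h
|Q| = 328.14 kW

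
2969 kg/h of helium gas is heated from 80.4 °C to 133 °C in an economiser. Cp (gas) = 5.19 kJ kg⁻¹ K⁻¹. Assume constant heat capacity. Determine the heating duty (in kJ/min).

Q = ṁ·Cp·ΔT = 2969 × 5.19 × (133 − 80.4) = 810520 kJ/h
Converting: 810520 / 3600 s = 225.14 kW
Heating duty = 13509 kJ/min

Q = 13500 kJ/min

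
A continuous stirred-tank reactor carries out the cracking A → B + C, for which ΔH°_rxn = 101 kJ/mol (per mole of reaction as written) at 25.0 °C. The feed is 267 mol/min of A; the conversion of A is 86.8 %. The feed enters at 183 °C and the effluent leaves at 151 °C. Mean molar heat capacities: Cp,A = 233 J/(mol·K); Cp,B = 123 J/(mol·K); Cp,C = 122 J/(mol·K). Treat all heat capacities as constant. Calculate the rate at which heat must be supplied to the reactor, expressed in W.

Q_in = 363000 W

Extent of reaction ξ = 0.868 × 267 = 231.76 mol/min
Reaction term: ξ·ΔH°_rxn = 231.76 × 101 = 23407 kJ/min
Sensible, feed 183→25 °C: -9829.3 kJ/min
Outlet flows (mol/min): A 35.244, B 231.76, C 231.76
Sensible, products 25→151 °C: 8189 kJ/min
Q = ΔH = 21767 kJ/min = 362.78 kW
Heat supplied = 362780 W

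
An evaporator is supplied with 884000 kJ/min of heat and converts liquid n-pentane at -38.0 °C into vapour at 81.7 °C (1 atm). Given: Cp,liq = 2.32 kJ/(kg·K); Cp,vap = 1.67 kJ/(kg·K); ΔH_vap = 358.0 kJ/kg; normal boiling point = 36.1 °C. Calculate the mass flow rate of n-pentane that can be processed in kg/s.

Δh = 2.32×(36.1−-38.0) + 358.0 + 1.67×(81.7−36.1) = 606.06 kJ/kg
Q = 884000 kJ/min = 14733 kJ/s = 14733 kJ/s
ṁ = Q/Δh = 14733 / 606.06 = 24.31 kg/s

ṁ = 24.3 kg/s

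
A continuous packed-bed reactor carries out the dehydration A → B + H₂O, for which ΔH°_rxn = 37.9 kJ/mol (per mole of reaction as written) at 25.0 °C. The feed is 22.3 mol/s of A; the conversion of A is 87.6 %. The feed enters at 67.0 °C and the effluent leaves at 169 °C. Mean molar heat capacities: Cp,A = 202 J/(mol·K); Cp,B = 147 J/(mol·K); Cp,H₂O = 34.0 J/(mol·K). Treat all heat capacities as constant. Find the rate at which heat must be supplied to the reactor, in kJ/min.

Extent of reaction ξ = 0.876 × 22.3 = 19.535 mol/s
Reaction term: ξ·ΔH°_rxn = 19.535 × 37.9 = 740.37 kJ/s
Sensible, feed 67.0→25 °C: -189.19 kJ/s
Outlet flows (mol/s): A 2.7652, B 19.535, H₂O 19.535
Sensible, products 25→169 °C: 589.59 kJ/s
Q = ΔH = 1140.8 kJ/s = 1140.8 kW
Heat supplied = 68446 kJ/min

Q_in = 68400 kJ/min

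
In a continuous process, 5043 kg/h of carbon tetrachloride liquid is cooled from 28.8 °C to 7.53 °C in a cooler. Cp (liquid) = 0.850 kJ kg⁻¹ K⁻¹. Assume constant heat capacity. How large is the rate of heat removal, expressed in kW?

Q_c = 25.3 kW

Q = ṁ·Cp·ΔT = 5043 × 0.850 × (7.53 − 28.8) = -91175 kJ/h
Converting: 91175 / 3600 s = 25.326 kW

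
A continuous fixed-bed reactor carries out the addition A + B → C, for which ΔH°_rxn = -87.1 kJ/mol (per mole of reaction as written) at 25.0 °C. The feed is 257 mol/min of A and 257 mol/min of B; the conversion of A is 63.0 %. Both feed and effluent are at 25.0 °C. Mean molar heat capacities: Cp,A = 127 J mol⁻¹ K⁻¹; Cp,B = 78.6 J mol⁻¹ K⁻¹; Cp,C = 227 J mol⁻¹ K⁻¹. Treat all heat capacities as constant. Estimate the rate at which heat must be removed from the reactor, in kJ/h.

Extent of reaction ξ = 0.630 × 257 = 161.91 mol/min
Reaction term: ξ·ΔH°_rxn = 161.91 × -87.1 = -14102 kJ/min
Q = ΔH = -14102 kJ/min = -235.04 kW
Heat removed = 846140 kJ/h

Q_out = 846000 kJ/h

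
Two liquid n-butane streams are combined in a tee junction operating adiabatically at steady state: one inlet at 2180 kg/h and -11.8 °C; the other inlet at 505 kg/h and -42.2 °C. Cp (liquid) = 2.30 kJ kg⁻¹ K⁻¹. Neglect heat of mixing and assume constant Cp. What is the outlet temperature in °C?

Adiabatic, steady state ⇒ Σ ṁᵢCp,ᵢ(T_out − Tᵢ) = 0
Σ ṁᵢCp,ᵢTᵢ = 2180×2.30×-11.8 + 505×2.30×-42.2 = -108180
Σ ṁᵢCp,ᵢ = 2180×2.30 + 505×2.30 = 6175.5
T_out = -108180 / 6175.5 = -17.518 °C

T_out = -17.5 °C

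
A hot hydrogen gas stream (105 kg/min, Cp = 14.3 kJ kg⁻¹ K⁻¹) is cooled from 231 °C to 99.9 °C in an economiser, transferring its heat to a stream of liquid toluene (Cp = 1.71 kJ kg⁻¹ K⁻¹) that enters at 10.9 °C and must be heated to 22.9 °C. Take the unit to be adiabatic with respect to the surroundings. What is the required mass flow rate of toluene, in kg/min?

Heat released by hot stream: Q = 105 × 14.3 × (231 − 99.9) = 196850 kJ/min
Energy balance on cold side (adiabatic exchanger): Q = ṁ_c·Cp_c·(T_c,out − T_c,in)
ṁ_c = 196850 / [1.71 × (22.9 − 10.9)] = 9592.9 kg/min

ṁ_c = 9590 kg/min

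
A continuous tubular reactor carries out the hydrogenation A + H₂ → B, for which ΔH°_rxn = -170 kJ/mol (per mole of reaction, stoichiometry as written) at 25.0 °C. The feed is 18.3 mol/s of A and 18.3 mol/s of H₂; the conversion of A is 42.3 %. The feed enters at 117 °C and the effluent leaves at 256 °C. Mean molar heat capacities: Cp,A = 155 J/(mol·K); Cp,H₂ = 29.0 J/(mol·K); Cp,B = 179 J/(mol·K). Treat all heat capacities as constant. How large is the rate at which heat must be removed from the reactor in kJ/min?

Q_out = 51400 kJ/min

Extent of reaction ξ = 0.423 × 18.3 = 7.7409 mol/s
Reaction term: ξ·ΔH°_rxn = 7.7409 × -170 = -1316 kJ/s
Sensible, feed 117→25 °C: -309.78 kJ/s
Outlet flows (mol/s): A 10.559, H₂ 10.559, B 7.7409
Sensible, products 25→256 °C: 768.88 kJ/s
Q = ΔH = -856.85 kJ/s = -856.85 kW
Heat removed = 51411 kJ/min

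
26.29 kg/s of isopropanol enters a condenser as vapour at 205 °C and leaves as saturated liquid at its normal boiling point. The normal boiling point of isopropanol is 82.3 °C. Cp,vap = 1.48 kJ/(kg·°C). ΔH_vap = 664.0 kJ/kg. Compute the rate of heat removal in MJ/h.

Q_c = 80000 MJ/h

vapour 205→82.3 °C: -181.6 kJ/kg
condensation at 82.3 °C: -664 kJ/kg
Δh = -181.6 + -664 = -845.6 kJ/kg
Q = ṁ·Δh = 26.29 kg/s × -845.6 kJ/kg = -22231 kJ/s
|Q| = 22231 kW = 80031 MJ/h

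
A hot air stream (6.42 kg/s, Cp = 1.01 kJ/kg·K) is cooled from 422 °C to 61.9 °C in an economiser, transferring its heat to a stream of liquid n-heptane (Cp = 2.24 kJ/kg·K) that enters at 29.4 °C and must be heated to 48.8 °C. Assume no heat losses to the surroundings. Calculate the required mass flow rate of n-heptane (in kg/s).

ṁ_c = 53.7 kg/s

Heat released by hot stream: Q = 6.42 × 1.01 × (422 − 61.9) = 2335 kJ/s
Energy balance on cold side (adiabatic exchanger): Q = ṁ_c·Cp_c·(T_c,out − T_c,in)
ṁ_c = 2335 / [2.24 × (48.8 − 29.4)] = 53.732 kg/s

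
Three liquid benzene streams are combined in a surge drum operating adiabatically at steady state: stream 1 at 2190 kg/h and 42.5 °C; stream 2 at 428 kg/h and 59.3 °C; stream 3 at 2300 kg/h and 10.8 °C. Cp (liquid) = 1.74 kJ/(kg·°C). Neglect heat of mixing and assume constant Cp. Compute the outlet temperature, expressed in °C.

No heat crosses the boundary, so H_out = H_in.
T_out = Σ ṁᵢCp,ᵢTᵢ / Σ ṁᵢCp,ᵢ
      = 249330 / 8557.3 = 29.137 °C

T_out = 29.1 °C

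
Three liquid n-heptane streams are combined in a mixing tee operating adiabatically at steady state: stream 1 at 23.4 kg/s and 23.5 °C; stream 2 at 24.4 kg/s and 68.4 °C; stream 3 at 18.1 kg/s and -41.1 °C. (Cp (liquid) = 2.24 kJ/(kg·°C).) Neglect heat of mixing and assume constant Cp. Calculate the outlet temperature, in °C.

Energy balance with Q = 0: Σ ṁᵢCp,ᵢ(T_out − Tᵢ) = 0
Σ ṁᵢCp,ᵢTᵢ = 23.4×2.24×23.5 + 24.4×2.24×68.4 + 18.1×2.24×-41.1 = 3303.9
Σ ṁᵢCp,ᵢ = 23.4×2.24 + 24.4×2.24 + 18.1×2.24 = 147.62
T_out = 3303.9 / 147.62 = 22.382 °C

T_out = 22.4 °C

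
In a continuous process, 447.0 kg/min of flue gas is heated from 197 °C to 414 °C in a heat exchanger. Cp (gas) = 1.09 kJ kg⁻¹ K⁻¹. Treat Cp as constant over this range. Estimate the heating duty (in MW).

Q = 1.76 MW

Q = ṁ·Cp·ΔT = 447.0 × 1.09 × (414 − 197) = 105730 kJ/min
Converting: 105730 / 60 s = 1762.1 kW
Heating duty = 1.7621 MW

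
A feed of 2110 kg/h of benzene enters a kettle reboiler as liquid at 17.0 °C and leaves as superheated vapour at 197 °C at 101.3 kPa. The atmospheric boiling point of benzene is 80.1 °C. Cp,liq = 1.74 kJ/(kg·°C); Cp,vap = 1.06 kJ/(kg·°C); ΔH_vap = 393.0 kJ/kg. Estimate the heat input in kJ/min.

liquid 17.0→80.1 °C: 109.79 kJ/kg
vaporisation at 80.1 °C: 393 kJ/kg
vapour 80.1→197 °C: 123.91 kJ/kg
Δh = 109.79 + 393 + 123.91 = 626.71 kJ/kg
Q = ṁ·Δh = 2110 kg/h × 626.71 kJ/kg = 1.3224e+06 kJ/h
|Q| = 367.32 kW = 22039 kJ/min

Q = 22000 kJ/min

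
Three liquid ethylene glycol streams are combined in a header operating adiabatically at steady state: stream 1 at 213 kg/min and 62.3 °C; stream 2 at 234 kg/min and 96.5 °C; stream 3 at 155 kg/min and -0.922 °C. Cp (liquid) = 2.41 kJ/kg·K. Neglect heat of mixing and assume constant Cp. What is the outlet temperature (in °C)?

No heat crosses the boundary, so H_out = H_in.
T_out = Σ ṁᵢCp,ᵢTᵢ / Σ ṁᵢCp,ᵢ
      = 86056 / 1450.8 = 59.316 °C

T_out = 59.3 °C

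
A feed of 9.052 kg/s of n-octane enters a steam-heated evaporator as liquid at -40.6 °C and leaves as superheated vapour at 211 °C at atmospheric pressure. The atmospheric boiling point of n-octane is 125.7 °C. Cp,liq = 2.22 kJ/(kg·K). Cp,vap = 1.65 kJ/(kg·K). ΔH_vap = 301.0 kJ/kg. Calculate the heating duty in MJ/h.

liquid -40.6→125.7 °C: 369.19 kJ/kg
vaporisation at 125.7 °C: 301 kJ/kg
vapour 125.7→211 °C: 140.74 kJ/kg
Δh = 369.19 + 301 + 140.74 = 810.93 kJ/kg
Q = ṁ·Δh = 9.052 kg/s × 810.93 kJ/kg = 7340.5 kJ/s
|Q| = 7340.5 kW = 26426 MJ/h

Q = 26400 MJ/h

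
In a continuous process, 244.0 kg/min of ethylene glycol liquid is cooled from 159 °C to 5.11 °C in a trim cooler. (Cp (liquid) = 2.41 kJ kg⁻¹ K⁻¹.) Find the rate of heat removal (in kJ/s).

Q_c = 1510 kJ/s

Q = ṁ·Cp·ΔT = 244.0 × 2.41 × (5.11 − 159) = -90493 kJ/min
Converting: 90493 / 60 s = 1508.2 kW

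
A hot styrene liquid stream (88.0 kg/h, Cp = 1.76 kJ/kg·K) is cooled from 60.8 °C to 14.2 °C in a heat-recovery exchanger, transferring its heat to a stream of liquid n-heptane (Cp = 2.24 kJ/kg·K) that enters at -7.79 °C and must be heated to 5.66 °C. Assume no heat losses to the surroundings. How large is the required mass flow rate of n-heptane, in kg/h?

Heat released by hot stream: Q = 88.0 × 1.76 × (60.8 − 14.2) = 7217.4 kJ/h
Energy balance on cold side (adiabatic exchanger): Q = ṁ_c·Cp_c·(T_c,out − T_c,in)
ṁ_c = 7217.4 / [2.24 × (5.66 − -7.79)] = 239.56 kg/h

ṁ_c = 240 kg/h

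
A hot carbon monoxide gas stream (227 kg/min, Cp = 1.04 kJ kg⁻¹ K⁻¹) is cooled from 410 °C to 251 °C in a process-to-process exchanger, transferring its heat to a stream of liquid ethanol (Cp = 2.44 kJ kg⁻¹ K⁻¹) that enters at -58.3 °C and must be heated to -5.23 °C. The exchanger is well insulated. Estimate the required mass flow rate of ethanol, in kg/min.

ṁ_c = 290 kg/min

Heat released by hot stream: Q = 227 × 1.04 × (410 − 251) = 37537 kJ/min
Energy balance on cold side (adiabatic exchanger): Q = ṁ_c·Cp_c·(T_c,out − T_c,in)
ṁ_c = 37537 / [2.44 × (-5.23 − -58.3)] = 289.88 kg/min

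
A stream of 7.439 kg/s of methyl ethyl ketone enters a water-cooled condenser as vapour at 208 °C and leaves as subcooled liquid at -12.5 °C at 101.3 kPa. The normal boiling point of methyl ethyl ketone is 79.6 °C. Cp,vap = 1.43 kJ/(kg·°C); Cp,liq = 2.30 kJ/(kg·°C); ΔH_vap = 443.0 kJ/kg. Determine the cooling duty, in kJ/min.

Q_c = 374000 kJ/min

vapour 208→79.6 °C: -183.61 kJ/kg
condensation at 79.6 °C: -443 kJ/kg
liquid 79.6→-12.5 °C: -211.83 kJ/kg
Δh = -183.61 + -443 + -211.83 = -838.44 kJ/kg
Q = ṁ·Δh = 7.439 kg/s × -838.44 kJ/kg = -6237.2 kJ/s
|Q| = 6237.2 kW = 374230 kJ/min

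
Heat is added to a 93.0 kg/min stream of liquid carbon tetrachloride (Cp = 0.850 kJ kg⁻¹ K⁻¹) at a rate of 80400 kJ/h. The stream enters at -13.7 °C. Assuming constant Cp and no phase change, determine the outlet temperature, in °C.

T_out = 3.25 °C

Q = 80400 kJ/h = 1340 kJ/min
ΔT = Q/(ṁ·Cp) = 1340/(93.0×0.850) = 16.951 K
T_out = -13.7 + 16.951 = 3.2513 °C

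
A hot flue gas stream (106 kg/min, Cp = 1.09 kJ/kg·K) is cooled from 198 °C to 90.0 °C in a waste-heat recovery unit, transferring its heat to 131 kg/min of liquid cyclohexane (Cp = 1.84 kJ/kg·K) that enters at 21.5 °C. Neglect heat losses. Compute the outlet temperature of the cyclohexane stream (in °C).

T_c,out = 73.3 °C

Heat released by hot stream: Q = 106 × 1.09 × (198 − 90.0) = 12478 kJ/min
Energy balance on cold side (adiabatic exchanger): Q = ṁ_c·Cp_c·(T_c,out − T_c,in)
T_c,out = 21.5 + 12478/(131 × 1.84) = 73.269 °C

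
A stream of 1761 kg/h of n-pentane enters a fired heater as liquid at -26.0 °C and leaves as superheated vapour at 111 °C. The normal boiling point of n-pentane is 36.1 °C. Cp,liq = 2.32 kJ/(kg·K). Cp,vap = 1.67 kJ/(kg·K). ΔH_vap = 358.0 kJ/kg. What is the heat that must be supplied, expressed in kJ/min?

Q = 18400 kJ/min

liquid -26.0→36.1 °C: 144.07 kJ/kg
vaporisation at 36.1 °C: 358 kJ/kg
vapour 36.1→111 °C: 125.08 kJ/kg
Δh = 144.07 + 358 + 125.08 = 627.15 kJ/kg
Q = ṁ·Δh = 1761 kg/h × 627.15 kJ/kg = 1.1044e+06 kJ/h
|Q| = 306.78 kW = 18407 kJ/min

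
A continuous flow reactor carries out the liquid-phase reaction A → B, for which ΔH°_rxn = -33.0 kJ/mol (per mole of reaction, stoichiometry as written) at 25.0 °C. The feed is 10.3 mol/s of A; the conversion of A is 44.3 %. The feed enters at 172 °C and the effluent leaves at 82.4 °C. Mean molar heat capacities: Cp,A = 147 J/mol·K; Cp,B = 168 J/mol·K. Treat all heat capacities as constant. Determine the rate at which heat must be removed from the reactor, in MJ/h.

Q_out = 1010 MJ/h

Extent of reaction ξ = 0.443 × 10.3 = 4.5629 mol/s
Reaction term: ξ·ΔH°_rxn = 4.5629 × -33.0 = -150.58 kJ/s
Sensible, feed 172→25 °C: -222.57 kJ/s
Outlet flows (mol/s): A 5.7371, B 4.5629
Sensible, products 25→82.4 °C: 92.409 kJ/s
Q = ΔH = -280.74 kJ/s = -280.74 kW
Heat removed = 1010.7 MJ/h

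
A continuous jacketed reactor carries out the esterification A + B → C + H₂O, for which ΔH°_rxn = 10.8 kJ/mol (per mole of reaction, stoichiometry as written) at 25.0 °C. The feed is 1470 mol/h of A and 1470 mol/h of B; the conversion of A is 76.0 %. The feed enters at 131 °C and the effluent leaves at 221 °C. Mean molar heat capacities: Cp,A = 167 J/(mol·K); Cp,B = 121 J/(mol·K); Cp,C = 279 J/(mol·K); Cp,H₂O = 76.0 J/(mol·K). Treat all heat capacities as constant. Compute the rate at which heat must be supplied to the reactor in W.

Q_in = 18000 W

Extent of reaction ξ = 0.760 × 1470 = 1117.2 mol/h
Reaction term: ξ·ΔH°_rxn = 1117.2 × 10.8 = 12066 kJ/h
Sensible, feed 131→25 °C: -44876 kJ/h
Outlet flows (mol/h): A 352.8, B 352.8, C 1117.2, H₂O 1117.2
Sensible, products 25→221 °C: 97650 kJ/h
Q = ΔH = 64839 kJ/h = 18.011 kW
Heat supplied = 18011 W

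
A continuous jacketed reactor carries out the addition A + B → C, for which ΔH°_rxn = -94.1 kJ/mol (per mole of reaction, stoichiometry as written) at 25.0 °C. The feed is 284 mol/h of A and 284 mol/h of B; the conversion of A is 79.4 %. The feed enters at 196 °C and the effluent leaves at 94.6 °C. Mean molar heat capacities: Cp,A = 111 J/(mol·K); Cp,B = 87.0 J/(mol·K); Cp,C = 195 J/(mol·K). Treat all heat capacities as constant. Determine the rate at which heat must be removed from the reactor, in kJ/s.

Extent of reaction ξ = 0.794 × 284 = 225.5 mol/h
Reaction term: ξ·ΔH°_rxn = 225.5 × -94.1 = -21219 kJ/h
Sensible, feed 196→25 °C: -9615.7 kJ/h
Outlet flows (mol/h): A 58.504, B 58.504, C 225.5
Sensible, products 25→94.6 °C: 3866.7 kJ/h
Q = ΔH = -26968 kJ/h = -7.4912 kW
Heat removed = 7.4912 kJ/s

Q_out = 7.49 kJ/s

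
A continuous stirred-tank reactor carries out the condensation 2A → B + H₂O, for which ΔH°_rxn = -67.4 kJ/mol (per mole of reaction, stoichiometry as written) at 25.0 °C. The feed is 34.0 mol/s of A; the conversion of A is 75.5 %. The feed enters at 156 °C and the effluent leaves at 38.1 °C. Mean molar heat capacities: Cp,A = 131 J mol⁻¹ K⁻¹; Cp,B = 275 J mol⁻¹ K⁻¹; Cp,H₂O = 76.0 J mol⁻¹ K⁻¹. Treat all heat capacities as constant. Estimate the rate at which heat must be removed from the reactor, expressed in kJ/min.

Q_out = 82500 kJ/min

Extent of reaction ξ = 0.755 × 34.0 / 2 = 12.835 mol/s
Reaction term: ξ·ΔH°_rxn = 12.835 × -67.4 = -865.08 kJ/s
Sensible, feed 156→25 °C: -583.47 kJ/s
Outlet flows (mol/s): A 8.33, B 12.835, H₂O 12.835
Sensible, products 25→38.1 °C: 73.312 kJ/s
Q = ΔH = -1375.2 kJ/s = -1375.2 kW
Heat removed = 82514 kJ/min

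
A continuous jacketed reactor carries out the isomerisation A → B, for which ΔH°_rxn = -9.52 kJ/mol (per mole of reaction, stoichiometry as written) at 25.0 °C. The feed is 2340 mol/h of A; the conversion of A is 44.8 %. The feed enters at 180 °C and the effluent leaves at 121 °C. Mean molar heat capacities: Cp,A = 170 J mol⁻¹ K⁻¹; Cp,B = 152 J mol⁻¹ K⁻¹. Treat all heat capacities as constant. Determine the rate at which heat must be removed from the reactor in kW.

Extent of reaction ξ = 0.448 × 2340 = 1048.3 mol/h
Reaction term: ξ·ΔH°_rxn = 1048.3 × -9.52 = -9980 kJ/h
Sensible, feed 180→25 °C: -61659 kJ/h
Outlet flows (mol/h): A 1291.7, B 1048.3
Sensible, products 25→121 °C: 36377 kJ/h
Q = ΔH = -35262 kJ/h = -9.7949 kW
Heat removed = 9.7949 kW

Q_out = 9.79 kW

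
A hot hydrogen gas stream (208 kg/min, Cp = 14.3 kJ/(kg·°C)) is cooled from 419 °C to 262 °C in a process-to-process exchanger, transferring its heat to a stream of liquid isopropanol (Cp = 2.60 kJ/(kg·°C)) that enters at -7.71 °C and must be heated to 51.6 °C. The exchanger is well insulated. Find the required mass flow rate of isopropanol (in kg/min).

ṁ_c = 3030 kg/min

Heat released by hot stream: Q = 208 × 14.3 × (419 − 262) = 466980 kJ/min
Energy balance on cold side (adiabatic exchanger): Q = ṁ_c·Cp_c·(T_c,out − T_c,in)
ṁ_c = 466980 / [2.60 × (51.6 − -7.71)] = 3028.3 kg/min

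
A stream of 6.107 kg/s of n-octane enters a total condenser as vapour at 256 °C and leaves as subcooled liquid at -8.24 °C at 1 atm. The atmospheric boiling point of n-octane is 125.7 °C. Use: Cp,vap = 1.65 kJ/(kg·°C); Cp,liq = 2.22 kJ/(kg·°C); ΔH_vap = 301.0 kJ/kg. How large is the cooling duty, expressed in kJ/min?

Q_c = 298000 kJ/min

vapour 256→125.7 °C: -215 kJ/kg
condensation at 125.7 °C: -301 kJ/kg
liquid 125.7→-8.24 °C: -297.35 kJ/kg
Δh = -215 + -301 + -297.35 = -813.34 kJ/kg
Q = ṁ·Δh = 6.107 kg/s × -813.34 kJ/kg = -4967.1 kJ/s
|Q| = 4967.1 kW = 298020 kJ/min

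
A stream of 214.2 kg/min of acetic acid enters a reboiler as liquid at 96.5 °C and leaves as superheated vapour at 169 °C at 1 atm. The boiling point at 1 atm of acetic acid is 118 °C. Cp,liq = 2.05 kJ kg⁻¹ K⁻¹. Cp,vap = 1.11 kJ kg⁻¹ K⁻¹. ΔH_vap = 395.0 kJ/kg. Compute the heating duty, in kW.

liquid 96.5→118 °C: 44.075 kJ/kg
vaporisation at 118 °C: 395 kJ/kg
vapour 118→169 °C: 56.61 kJ/kg
Δh = 44.075 + 395 + 56.61 = 495.69 kJ/kg
Q = ṁ·Δh = 214.2 kg/min × 495.69 kJ/kg = 106180 kJ/min
|Q| = 1769.6 kW

Q = 1770 kW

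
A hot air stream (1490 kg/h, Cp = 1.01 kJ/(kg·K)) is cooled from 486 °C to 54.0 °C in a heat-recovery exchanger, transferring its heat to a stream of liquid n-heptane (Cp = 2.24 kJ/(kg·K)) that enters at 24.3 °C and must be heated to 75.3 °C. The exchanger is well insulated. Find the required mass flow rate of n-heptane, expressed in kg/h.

ṁ_c = 5690 kg/h

Heat released by hot stream: Q = 1490 × 1.01 × (486 − 54.0) = 650120 kJ/h
Energy balance on cold side (adiabatic exchanger): Q = ṁ_c·Cp_c·(T_c,out − T_c,in)
ṁ_c = 650120 / [2.24 × (75.3 − 24.3)] = 5690.8 kg/h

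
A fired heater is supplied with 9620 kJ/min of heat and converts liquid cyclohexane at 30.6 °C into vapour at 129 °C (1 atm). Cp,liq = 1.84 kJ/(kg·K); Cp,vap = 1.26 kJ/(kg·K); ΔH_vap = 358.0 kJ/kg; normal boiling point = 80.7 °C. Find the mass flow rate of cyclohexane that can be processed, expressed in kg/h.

ṁ = 1130 kg/h

Δh = 1.84×(80.7−30.6) + 358.0 + 1.26×(129−80.7) = 511.04 kJ/kg
Q = 9620 kJ/min = 160.33 kJ/s = 577200 kJ/h
ṁ = Q/Δh = 577200 / 511.04 = 1129.5 kg/h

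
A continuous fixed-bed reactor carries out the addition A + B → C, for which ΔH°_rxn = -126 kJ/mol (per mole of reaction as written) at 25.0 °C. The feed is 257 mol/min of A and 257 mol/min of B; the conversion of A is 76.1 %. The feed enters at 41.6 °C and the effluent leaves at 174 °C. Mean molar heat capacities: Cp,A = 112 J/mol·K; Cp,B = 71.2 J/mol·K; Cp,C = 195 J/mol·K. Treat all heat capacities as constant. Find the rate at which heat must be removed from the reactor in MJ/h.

Extent of reaction ξ = 0.761 × 257 = 195.58 mol/min
Reaction term: ξ·ΔH°_rxn = 195.58 × -126 = -24643 kJ/min
Sensible, feed 41.6→25 °C: -781.57 kJ/min
Outlet flows (mol/min): A 61.423, B 61.423, C 195.58
Sensible, products 25→174 °C: 7359.1 kJ/min
Q = ΔH = -18065 kJ/min = -301.09 kW
Heat removed = 1083.9 MJ/h

Q_out = 1080 MJ/h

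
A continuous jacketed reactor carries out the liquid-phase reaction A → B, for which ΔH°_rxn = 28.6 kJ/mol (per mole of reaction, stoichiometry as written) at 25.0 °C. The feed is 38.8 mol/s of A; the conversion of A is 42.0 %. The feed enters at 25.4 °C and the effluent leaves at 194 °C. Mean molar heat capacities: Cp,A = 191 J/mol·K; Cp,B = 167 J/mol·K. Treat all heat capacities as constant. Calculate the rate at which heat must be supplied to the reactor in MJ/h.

Q_in = 5940 MJ/h

Extent of reaction ξ = 0.420 × 38.8 = 16.296 mol/s
Reaction term: ξ·ΔH°_rxn = 16.296 × 28.6 = 466.07 kJ/s
Sensible, feed 25.4→25 °C: -2.9643 kJ/s
Outlet flows (mol/s): A 22.504, B 16.296
Sensible, products 25→194 °C: 1186.3 kJ/s
Q = ΔH = 1649.4 kJ/s = 1649.4 kW
Heat supplied = 5937.9 MJ/h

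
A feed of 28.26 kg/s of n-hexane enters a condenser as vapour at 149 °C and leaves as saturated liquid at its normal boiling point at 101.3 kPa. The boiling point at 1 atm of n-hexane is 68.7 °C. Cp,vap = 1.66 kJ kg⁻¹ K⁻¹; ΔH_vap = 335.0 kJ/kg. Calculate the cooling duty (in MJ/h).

vapour 149→68.7 °C: -133.3 kJ/kg
condensation at 68.7 °C: -335 kJ/kg
Δh = -133.3 + -335 = -468.3 kJ/kg
Q = ṁ·Δh = 28.26 kg/s × -468.3 kJ/kg = -13234 kJ/s
|Q| = 13234 kW = 47643 MJ/h

Q_c = 47600 MJ/h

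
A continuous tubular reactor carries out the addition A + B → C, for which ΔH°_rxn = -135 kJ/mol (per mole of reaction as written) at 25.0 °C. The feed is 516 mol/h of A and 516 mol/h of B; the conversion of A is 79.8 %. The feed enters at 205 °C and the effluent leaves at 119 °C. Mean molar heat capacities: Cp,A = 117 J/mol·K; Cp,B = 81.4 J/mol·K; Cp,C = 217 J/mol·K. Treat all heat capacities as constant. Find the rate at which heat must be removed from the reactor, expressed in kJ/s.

Q_out = 17.7 kJ/s

Extent of reaction ξ = 0.798 × 516 = 411.77 mol/h
Reaction term: ξ·ΔH°_rxn = 411.77 × -135 = -55589 kJ/h
Sensible, feed 205→25 °C: -18427 kJ/h
Outlet flows (mol/h): A 104.23, B 104.23, C 411.77
Sensible, products 25→119 °C: 10343 kJ/h
Q = ΔH = -63673 kJ/h = -17.687 kW
Heat removed = 17.687 kJ/s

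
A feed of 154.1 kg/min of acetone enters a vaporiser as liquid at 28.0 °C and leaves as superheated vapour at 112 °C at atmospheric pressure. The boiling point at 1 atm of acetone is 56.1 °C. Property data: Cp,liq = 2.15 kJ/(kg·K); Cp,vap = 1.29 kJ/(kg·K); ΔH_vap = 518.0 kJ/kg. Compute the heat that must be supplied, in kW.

Q = 1670 kW

liquid 28.0→56.1 °C: 60.415 kJ/kg
vaporisation at 56.1 °C: 518 kJ/kg
vapour 56.1→112 °C: 72.111 kJ/kg
Δh = 60.415 + 518 + 72.111 = 650.53 kJ/kg
Q = ṁ·Δh = 154.1 kg/min × 650.53 kJ/kg = 100250 kJ/min
|Q| = 1670.8 kW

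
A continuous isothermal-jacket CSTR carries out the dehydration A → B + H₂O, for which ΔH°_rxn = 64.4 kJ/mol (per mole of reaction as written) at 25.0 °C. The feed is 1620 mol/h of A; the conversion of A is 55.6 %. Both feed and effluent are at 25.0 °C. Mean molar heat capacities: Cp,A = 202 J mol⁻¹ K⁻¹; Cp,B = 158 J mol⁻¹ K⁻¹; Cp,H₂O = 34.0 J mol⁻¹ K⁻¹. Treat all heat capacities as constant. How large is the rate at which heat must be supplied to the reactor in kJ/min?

Q_in = 967 kJ/min

Extent of reaction ξ = 0.556 × 1620 = 900.72 mol/h
Reaction term: ξ·ΔH°_rxn = 900.72 × 64.4 = 58006 kJ/h
Q = ΔH = 58006 kJ/h = 16.113 kW
Heat supplied = 966.77 kJ/min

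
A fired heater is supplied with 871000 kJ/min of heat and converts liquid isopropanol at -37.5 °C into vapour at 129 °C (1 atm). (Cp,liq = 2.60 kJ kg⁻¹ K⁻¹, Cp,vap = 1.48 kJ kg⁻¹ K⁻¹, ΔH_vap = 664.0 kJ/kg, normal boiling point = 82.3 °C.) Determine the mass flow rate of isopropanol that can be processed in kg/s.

ṁ = 13.9 kg/s

Δh = 2.60×(82.3−-37.5) + 664.0 + 1.48×(129−82.3) = 1044.6 kJ/kg
Q = 871000 kJ/min = 14517 kJ/s = 14517 kJ/s
ṁ = Q/Δh = 14517 / 1044.6 = 13.897 kg/s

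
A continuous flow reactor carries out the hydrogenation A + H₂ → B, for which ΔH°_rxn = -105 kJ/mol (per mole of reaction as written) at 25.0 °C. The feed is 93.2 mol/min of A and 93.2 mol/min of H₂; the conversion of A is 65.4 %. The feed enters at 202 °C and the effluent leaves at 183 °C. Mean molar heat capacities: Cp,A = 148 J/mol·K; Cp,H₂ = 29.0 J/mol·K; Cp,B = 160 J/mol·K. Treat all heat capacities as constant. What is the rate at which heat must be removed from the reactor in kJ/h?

Extent of reaction ξ = 0.654 × 93.2 = 60.953 mol/min
Reaction term: ξ·ΔH°_rxn = 60.953 × -105 = -6400 kJ/min
Sensible, feed 202→25 °C: -2919.9 kJ/min
Outlet flows (mol/min): A 32.247, H₂ 32.247, B 60.953
Sensible, products 25→183 °C: 2442.7 kJ/min
Q = ΔH = -6877.2 kJ/min = -114.62 kW
Heat removed = 412630 kJ/h

Q_out = 413000 kJ/h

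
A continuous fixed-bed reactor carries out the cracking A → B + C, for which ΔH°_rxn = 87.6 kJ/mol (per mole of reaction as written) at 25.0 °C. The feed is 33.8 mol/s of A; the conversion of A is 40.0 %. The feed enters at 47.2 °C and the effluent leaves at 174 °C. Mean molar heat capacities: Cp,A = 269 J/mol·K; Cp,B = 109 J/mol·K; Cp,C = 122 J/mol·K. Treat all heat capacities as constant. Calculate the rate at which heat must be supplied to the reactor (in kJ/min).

Q_in = 136000 kJ/min

Extent of reaction ξ = 0.400 × 33.8 = 13.52 mol/s
Reaction term: ξ·ΔH°_rxn = 13.52 × 87.6 = 1184.4 kJ/s
Sensible, feed 47.2→25 °C: -201.85 kJ/s
Outlet flows (mol/s): A 20.28, B 13.52, C 13.52
Sensible, products 25→174 °C: 1278.2 kJ/s
Q = ΔH = 2260.7 kJ/s = 2260.7 kW
Heat supplied = 135640 kJ/min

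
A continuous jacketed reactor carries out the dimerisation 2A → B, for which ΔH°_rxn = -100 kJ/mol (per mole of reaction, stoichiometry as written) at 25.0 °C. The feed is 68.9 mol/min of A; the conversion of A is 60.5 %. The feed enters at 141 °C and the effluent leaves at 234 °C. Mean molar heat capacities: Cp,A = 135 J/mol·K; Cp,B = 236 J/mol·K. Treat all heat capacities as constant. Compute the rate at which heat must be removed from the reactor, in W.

Q_out = 22800 W

Extent of reaction ξ = 0.605 × 68.9 / 2 = 20.842 mol/min
Reaction term: ξ·ΔH°_rxn = 20.842 × -100 = -2084.2 kJ/min
Sensible, feed 141→25 °C: -1079 kJ/min
Outlet flows (mol/min): A 27.216, B 20.842
Sensible, products 25→234 °C: 1795.9 kJ/min
Q = ΔH = -1367.3 kJ/min = -22.788 kW
Heat removed = 22788 W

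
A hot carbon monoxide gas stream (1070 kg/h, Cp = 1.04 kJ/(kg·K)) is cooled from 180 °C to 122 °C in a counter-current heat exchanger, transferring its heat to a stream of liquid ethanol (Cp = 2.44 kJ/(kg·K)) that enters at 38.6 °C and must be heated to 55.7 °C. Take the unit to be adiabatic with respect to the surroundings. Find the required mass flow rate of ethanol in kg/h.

ṁ_c = 1550 kg/h

Heat released by hot stream: Q = 1070 × 1.04 × (180 − 122) = 64542 kJ/h
Energy balance on cold side (adiabatic exchanger): Q = ṁ_c·Cp_c·(T_c,out − T_c,in)
ṁ_c = 64542 / [2.44 × (55.7 − 38.6)] = 1546.9 kg/h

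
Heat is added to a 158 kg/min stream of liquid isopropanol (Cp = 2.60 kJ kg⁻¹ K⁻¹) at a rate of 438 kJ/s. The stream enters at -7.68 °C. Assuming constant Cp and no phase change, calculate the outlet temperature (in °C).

T_out = 56.3 °C

Q = 438 kJ/s = 26280 kJ/min
ΔT = Q/(ṁ·Cp) = 26280/(158×2.60) = 63.973 K
T_out = -7.68 + 63.973 = 56.293 °C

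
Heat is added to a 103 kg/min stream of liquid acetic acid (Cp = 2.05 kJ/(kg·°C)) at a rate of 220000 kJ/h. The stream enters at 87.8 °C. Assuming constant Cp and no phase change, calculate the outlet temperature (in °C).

T_out = 105 °C

Q = 220000 kJ/h = 3666.7 kJ/min
ΔT = Q/(ṁ·Cp) = 3666.7/(103×2.05) = 17.365 K
T_out = 87.8 + 17.365 = 105.17 °C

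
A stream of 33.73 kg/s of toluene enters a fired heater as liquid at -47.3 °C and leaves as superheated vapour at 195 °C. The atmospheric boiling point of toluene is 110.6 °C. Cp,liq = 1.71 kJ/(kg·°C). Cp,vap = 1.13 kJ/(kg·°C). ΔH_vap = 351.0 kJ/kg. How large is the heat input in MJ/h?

liquid -47.3→110.6 °C: 270.01 kJ/kg
vaporisation at 110.6 °C: 351 kJ/kg
vapour 110.6→195 °C: 95.372 kJ/kg
Δh = 270.01 + 351 + 95.372 = 716.38 kJ/kg
Q = ṁ·Δh = 33.73 kg/s × 716.38 kJ/kg = 24164 kJ/s
|Q| = 24164 kW = 86989 MJ/h

Q = 87000 MJ/h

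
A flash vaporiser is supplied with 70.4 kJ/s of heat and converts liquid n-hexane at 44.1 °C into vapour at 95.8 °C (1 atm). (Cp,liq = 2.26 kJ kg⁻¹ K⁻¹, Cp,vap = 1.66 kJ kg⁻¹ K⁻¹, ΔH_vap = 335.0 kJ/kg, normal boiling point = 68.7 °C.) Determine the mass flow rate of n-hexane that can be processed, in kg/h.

ṁ = 582 kg/h

Δh = 2.26×(68.7−44.1) + 335.0 + 1.66×(95.8−68.7) = 435.58 kJ/kg
Q = 70.4 kJ/s = 70.4 kJ/s = 253440 kJ/h
ṁ = Q/Δh = 253440 / 435.58 = 581.84 kg/h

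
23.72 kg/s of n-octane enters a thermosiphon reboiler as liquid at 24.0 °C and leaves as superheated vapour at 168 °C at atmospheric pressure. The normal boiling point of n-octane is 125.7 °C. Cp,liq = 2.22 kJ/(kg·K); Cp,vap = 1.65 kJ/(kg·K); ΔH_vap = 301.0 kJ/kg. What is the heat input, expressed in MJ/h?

liquid 24.0→125.7 °C: 225.77 kJ/kg
vaporisation at 125.7 °C: 301 kJ/kg
vapour 125.7→168 °C: 69.795 kJ/kg
Δh = 225.77 + 301 + 69.795 = 596.57 kJ/kg
Q = ṁ·Δh = 23.72 kg/s × 596.57 kJ/kg = 14151 kJ/s
|Q| = 14151 kW = 50942 MJ/h

Q = 50900 MJ/h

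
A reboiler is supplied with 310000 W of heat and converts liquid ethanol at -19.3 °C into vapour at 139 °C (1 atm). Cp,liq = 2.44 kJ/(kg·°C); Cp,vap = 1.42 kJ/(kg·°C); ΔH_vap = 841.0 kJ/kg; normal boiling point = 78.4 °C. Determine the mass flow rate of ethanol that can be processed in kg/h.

Δh = 2.44×(78.4−-19.3) + 841.0 + 1.42×(139−78.4) = 1165.4 kJ/kg
Q = 310000 W = 310 kJ/s = 1.116e+06 kJ/h
ṁ = Q/Δh = 1.116e+06 / 1165.4 = 957.58 kg/h

ṁ = 958 kg/h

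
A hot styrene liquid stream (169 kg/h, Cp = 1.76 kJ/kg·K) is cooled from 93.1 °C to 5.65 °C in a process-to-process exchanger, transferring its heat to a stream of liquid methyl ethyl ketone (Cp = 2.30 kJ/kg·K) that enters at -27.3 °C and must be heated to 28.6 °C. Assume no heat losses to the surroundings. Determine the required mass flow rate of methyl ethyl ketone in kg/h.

Heat released by hot stream: Q = 169 × 1.76 × (93.1 − 5.65) = 26011 kJ/h
Energy balance on cold side (adiabatic exchanger): Q = ṁ_c·Cp_c·(T_c,out − T_c,in)
ṁ_c = 26011 / [2.30 × (28.6 − -27.3)] = 202.31 kg/h

ṁ_c = 202 kg/h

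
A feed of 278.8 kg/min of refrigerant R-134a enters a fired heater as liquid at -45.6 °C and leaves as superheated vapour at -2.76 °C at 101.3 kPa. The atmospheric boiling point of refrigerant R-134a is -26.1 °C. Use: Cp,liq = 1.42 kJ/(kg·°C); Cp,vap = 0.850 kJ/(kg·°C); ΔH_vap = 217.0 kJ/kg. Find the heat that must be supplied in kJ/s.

liquid -45.6→-26.1 °C: 27.69 kJ/kg
vaporisation at -26.1 °C: 217 kJ/kg
vapour -26.1→-2.76 °C: 19.839 kJ/kg
Δh = 27.69 + 217 + 19.839 = 264.53 kJ/kg
Q = ṁ·Δh = 278.8 kg/min × 264.53 kJ/kg = 73751 kJ/min
|Q| = 1229.2 kW

Q = 1230 kJ/s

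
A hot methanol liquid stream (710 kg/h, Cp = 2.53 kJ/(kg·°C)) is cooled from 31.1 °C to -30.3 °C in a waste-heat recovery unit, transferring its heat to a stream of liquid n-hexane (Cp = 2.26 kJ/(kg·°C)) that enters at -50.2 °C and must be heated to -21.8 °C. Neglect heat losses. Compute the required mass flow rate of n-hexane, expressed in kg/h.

Heat released by hot stream: Q = 710 × 2.53 × (31.1 − -30.3) = 110290 kJ/h
Energy balance on cold side (adiabatic exchanger): Q = ṁ_c·Cp_c·(T_c,out − T_c,in)
ṁ_c = 110290 / [2.26 × (-21.8 − -50.2)] = 1718.4 kg/h

ṁ_c = 1720 kg/h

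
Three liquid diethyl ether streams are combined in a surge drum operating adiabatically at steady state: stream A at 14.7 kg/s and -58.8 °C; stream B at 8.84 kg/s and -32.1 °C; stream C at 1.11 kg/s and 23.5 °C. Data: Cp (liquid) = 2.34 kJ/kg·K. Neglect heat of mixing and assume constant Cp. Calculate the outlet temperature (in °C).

No heat crosses the boundary, so H_out = H_in.
Σ ṁᵢCp,ᵢTᵢ = 14.7×2.34×-58.8 + 8.84×2.34×-32.1 + 1.11×2.34×23.5 = -2625.6
Σ ṁᵢCp,ᵢ = 14.7×2.34 + 8.84×2.34 + 1.11×2.34 = 57.681
T_out = -2625.6 / 57.681 = -45.519 °C

T_out = -45.5 °C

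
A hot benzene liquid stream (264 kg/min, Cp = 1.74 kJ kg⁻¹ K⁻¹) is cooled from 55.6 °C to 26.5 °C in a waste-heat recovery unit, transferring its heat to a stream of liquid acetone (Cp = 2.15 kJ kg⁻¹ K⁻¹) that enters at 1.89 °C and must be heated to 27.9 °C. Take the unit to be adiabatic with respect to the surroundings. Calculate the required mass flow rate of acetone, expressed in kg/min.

ṁ_c = 239 kg/min

Heat released by hot stream: Q = 264 × 1.74 × (55.6 − 26.5) = 13367 kJ/min
Energy balance on cold side (adiabatic exchanger): Q = ṁ_c·Cp_c·(T_c,out − T_c,in)
ṁ_c = 13367 / [2.15 × (27.9 − 1.89)] = 239.04 kg/min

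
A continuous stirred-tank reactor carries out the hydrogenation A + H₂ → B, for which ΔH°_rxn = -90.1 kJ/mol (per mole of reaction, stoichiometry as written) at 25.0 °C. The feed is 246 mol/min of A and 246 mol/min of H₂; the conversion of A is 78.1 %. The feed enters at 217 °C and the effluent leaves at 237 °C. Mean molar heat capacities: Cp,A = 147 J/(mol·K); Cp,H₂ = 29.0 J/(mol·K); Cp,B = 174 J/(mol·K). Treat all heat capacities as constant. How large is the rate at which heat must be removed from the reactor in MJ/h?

Extent of reaction ξ = 0.781 × 246 = 192.13 mol/min
Reaction term: ξ·ΔH°_rxn = 192.13 × -90.1 = -17311 kJ/min
Sensible, feed 217→25 °C: -8312.8 kJ/min
Outlet flows (mol/min): A 53.874, H₂ 53.874, B 192.13
Sensible, products 25→237 °C: 9097.3 kJ/min
Q = ΔH = -16526 kJ/min = -275.43 kW
Heat removed = 991.57 MJ/h

Q_out = 992 MJ/h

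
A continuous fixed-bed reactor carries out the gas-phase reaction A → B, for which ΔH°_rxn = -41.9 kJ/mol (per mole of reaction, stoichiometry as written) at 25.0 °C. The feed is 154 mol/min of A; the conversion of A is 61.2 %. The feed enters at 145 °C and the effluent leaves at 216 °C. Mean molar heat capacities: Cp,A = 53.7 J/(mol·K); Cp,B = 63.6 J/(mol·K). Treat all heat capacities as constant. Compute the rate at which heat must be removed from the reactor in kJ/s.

Extent of reaction ξ = 0.612 × 154 = 94.248 mol/min
Reaction term: ξ·ΔH°_rxn = 94.248 × -41.9 = -3949 kJ/min
Sensible, feed 145→25 °C: -992.38 kJ/min
Outlet flows (mol/min): A 59.752, B 94.248
Sensible, products 25→216 °C: 1757.7 kJ/min
Q = ΔH = -3183.6 kJ/min = -53.06 kW
Heat removed = 53.06 kJ/s

Q_out = 53.1 kJ/s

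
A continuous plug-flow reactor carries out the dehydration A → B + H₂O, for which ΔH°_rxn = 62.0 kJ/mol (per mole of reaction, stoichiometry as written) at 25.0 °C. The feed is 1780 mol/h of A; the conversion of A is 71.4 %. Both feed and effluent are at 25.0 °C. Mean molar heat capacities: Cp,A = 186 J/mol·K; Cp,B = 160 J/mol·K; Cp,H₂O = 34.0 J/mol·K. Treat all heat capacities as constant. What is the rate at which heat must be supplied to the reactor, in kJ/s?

Extent of reaction ξ = 0.714 × 1780 = 1270.9 mol/h
Reaction term: ξ·ΔH°_rxn = 1270.9 × 62.0 = 78797 kJ/h
Q = ΔH = 78797 kJ/h = 21.888 kW
Heat supplied = 21.888 kJ/s

Q_in = 21.9 kJ/s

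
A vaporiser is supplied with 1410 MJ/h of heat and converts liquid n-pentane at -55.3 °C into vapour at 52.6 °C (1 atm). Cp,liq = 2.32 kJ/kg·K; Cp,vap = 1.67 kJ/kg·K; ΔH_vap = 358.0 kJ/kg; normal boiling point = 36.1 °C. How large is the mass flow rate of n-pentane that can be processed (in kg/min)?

Δh = 2.32×(36.1−-55.3) + 358.0 + 1.67×(52.6−36.1) = 597.6 kJ/kg
Q = 1410 MJ/h = 391.67 kJ/s = 23500 kJ/min
ṁ = Q/Δh = 23500 / 597.6 = 39.324 kg/min

ṁ = 39.3 kg/min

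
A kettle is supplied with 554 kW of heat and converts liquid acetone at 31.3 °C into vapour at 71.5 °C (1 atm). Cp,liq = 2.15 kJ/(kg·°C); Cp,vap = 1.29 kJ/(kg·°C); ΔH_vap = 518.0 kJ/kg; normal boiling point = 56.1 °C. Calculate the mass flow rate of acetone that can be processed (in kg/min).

ṁ = 56.2 kg/min

Δh = 2.15×(56.1−31.3) + 518.0 + 1.29×(71.5−56.1) = 591.19 kJ/kg
Q = 554 kW = 554 kJ/s = 33240 kJ/min
ṁ = Q/Δh = 33240 / 591.19 = 56.226 kg/min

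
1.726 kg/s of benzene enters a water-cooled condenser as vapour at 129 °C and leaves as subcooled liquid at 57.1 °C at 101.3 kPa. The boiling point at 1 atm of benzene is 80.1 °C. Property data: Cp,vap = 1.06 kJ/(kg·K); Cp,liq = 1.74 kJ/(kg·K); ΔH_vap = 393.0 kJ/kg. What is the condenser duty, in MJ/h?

Q_c = 3010 MJ/h

vapour 129→80.1 °C: -51.834 kJ/kg
condensation at 80.1 °C: -393 kJ/kg
liquid 80.1→57.1 °C: -40.02 kJ/kg
Δh = -51.834 + -393 + -40.02 = -484.85 kJ/kg
Q = ṁ·Δh = 1.726 kg/s × -484.85 kJ/kg = -836.86 kJ/s
|Q| = 836.86 kW = 3012.7 MJ/h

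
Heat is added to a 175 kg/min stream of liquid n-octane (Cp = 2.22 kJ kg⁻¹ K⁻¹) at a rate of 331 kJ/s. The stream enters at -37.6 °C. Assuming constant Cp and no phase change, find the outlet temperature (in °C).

T_out = 13.5 °C

Q = 331 kJ/s = 19860 kJ/min
ΔT = Q/(ṁ·Cp) = 19860/(175×2.22) = 51.12 K
T_out = -37.6 + 51.12 = 13.52 °C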